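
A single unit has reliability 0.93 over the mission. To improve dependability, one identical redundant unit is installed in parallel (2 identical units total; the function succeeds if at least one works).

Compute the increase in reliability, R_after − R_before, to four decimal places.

R_before = 0.93
R_after = 1 − (1 − 0.93)^2 = 0.9951
ΔR = 0.9951 − 0.93 = 0.0651

0.0651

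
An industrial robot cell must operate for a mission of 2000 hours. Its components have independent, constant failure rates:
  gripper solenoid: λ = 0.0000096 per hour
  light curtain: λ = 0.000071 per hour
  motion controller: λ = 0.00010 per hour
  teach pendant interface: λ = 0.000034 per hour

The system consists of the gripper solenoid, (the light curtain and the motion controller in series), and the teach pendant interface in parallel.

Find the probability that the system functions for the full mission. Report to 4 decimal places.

0.9996

R(gripper solenoid) = exp(−0.0000096 × 2000) = 0.980983
R(light curtain) = exp(−0.000071 × 2000) = 0.867621
R(motion controller) = exp(−0.00010 × 2000) = 0.818731
R(teach pendant interface) = exp(−0.000034 × 2000) = 0.934260
Series (light curtain and motion controller): 0.867621 × 0.818731 = 0.710348
Parallel (gripper solenoid, [0.710348], and teach pendant interface): 1 − (1 − 0.980983)(1 − 0.710348)(1 − 0.934260) = 0.9996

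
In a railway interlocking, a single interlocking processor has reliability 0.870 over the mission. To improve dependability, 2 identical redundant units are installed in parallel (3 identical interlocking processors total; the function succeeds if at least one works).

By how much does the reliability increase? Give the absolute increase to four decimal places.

R_before = 0.870
R_after = 1 − (1 − 0.870)^3 = 0.9978
ΔR = 0.9978 − 0.870 = 0.1278

0.1278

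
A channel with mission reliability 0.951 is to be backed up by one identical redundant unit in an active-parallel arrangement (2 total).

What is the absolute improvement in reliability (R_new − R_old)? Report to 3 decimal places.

0.047

R_before = 0.951
R_after = 1 − (1 − 0.951)^2 = 0.998
ΔR = 0.998 − 0.951 = 0.047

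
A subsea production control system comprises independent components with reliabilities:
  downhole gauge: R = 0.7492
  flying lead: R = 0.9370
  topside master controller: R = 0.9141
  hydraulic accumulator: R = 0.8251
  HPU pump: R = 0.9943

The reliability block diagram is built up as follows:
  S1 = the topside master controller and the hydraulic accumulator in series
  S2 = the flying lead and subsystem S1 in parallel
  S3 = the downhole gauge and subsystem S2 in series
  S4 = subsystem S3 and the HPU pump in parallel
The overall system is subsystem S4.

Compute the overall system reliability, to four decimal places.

Series (topside master controller and hydraulic accumulator): 0.914100 × 0.825100 = 0.754224
Parallel (flying lead and [0.754224]): 1 − (1 − 0.937000)(1 − 0.754224) = 0.984516
Series (downhole gauge and [0.984516]): 0.749200 × 0.984516 = 0.737599
Parallel ([0.737599] and HPU pump): 1 − (1 − 0.737599)(1 − 0.994300) = 0.9985

0.9985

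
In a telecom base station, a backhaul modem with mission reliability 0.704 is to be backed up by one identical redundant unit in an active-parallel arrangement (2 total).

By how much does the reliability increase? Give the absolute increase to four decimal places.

R_before = 0.704
R_after = 1 − (1 − 0.704)^2 = 0.9124
ΔR = 0.9124 − 0.704 = 0.2084

0.2084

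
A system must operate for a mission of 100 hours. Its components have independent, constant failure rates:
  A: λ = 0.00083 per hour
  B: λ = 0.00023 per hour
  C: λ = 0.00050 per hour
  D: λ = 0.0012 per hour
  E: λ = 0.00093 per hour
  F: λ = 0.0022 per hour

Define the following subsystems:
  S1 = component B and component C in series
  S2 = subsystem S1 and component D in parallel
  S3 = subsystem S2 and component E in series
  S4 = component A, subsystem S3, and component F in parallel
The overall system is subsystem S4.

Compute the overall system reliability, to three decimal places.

R(A) = exp(−0.00083 × 100) = 0.92035
R(B) = exp(−0.00023 × 100) = 0.97726
R(C) = exp(−0.00050 × 100) = 0.95123
R(D) = exp(−0.0012 × 100) = 0.88692
R(E) = exp(−0.00093 × 100) = 0.91119
R(F) = exp(−0.0022 × 100) = 0.80252
Series (B and C): 0.97726 × 0.95123 = 0.92960
Parallel ([0.92960] and D): 1 − (1 − 0.92960)(1 − 0.88692) = 0.99204
Series ([0.99204] and E): 0.99204 × 0.91119 = 0.90394
Parallel (A, [0.90394], and F): 1 − (1 − 0.92035)(1 − 0.90394)(1 − 0.80252) = 0.998

0.998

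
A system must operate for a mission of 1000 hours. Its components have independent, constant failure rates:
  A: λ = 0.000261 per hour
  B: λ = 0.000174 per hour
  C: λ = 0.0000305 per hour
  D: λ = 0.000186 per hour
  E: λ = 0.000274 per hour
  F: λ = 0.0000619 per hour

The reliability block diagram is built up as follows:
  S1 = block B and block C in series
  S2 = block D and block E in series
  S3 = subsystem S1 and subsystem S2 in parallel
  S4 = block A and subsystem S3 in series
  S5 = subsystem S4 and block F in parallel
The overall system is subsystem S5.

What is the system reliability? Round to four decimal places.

R(A) = exp(−0.000261 × 1000) = 0.770281
R(B) = exp(−0.000174 × 1000) = 0.840297
R(C) = exp(−0.0000305 × 1000) = 0.969960
R(D) = exp(−0.000186 × 1000) = 0.830274
R(E) = exp(−0.000274 × 1000) = 0.760332
R(F) = exp(−0.0000619 × 1000) = 0.939977
Series (B and C): 0.840297 × 0.969960 = 0.815054
Series (D and E): 0.830274 × 0.760332 = 0.631284
Parallel ([0.815054] and [0.631284]): 1 − (1 − 0.815054)(1 − 0.631284) = 0.931807
Series (A and [0.931807]): 0.770281 × 0.931807 = 0.717753
Parallel ([0.717753] and F): 1 − (1 − 0.717753)(1 − 0.939977) = 0.9831

0.9831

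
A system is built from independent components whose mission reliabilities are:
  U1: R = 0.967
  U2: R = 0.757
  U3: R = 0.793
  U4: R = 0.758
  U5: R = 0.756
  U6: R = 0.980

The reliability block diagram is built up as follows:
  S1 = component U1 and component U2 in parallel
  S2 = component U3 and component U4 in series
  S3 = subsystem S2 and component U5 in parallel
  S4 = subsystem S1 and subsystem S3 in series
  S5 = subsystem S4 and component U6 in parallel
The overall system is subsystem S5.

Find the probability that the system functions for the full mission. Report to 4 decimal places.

0.9979

Parallel (U1 and U2): 1 − (1 − 0.967000)(1 − 0.757000) = 0.991981
Series (U3 and U4): 0.793000 × 0.758000 = 0.601094
Parallel ([0.601094] and U5): 1 − (1 − 0.601094)(1 − 0.756000) = 0.902667
Series ([0.991981] and [0.902667]): 0.991981 × 0.902667 = 0.895429
Parallel ([0.895429] and U6): 1 − (1 − 0.895429)(1 − 0.980000) = 0.9979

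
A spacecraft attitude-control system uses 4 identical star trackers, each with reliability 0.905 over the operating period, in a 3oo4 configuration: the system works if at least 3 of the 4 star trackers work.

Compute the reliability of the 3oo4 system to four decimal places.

0.9525

R = Σ_{i=3}^{4} C(4,i) p^i (1−p)^{4−i} with p = 0.905
C(4,3)·0.905^3·0.095^1 = 0.281663
C(4,4)·0.905^4·0.095^0 = 0.670802
Sum = 0.9525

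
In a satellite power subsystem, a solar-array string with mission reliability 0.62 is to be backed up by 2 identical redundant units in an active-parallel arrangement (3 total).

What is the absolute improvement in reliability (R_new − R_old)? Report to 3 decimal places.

R_before = 0.62
R_after = 1 − (1 − 0.62)^3 = 0.945
ΔR = 0.945 − 0.62 = 0.325

0.325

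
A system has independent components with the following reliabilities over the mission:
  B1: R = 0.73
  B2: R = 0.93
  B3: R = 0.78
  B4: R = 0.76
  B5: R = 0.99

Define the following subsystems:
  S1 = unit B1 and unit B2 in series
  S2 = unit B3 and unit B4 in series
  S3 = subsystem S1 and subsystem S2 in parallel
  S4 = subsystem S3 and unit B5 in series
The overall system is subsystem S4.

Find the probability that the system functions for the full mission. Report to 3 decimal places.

0.861

Series (B1 and B2): 0.73000 × 0.93000 = 0.67890
Series (B3 and B4): 0.78000 × 0.76000 = 0.59280
Parallel ([0.67890] and [0.59280]): 1 − (1 − 0.67890)(1 − 0.59280) = 0.86925
Series ([0.86925] and B5): 0.86925 × 0.99000 = 0.861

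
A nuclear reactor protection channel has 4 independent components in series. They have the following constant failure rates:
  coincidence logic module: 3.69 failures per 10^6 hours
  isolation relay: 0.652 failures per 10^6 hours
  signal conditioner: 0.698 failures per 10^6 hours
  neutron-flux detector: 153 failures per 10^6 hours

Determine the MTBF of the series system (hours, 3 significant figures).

Series of exponential components: λ_sys = Σ λ_i
λ_sys = 0.00000369 + 0.000000652 + 0.000000698 + 0.000153 = 1.5804e-04 /h
MTBF = 1 / λ_sys = 6330 h

6330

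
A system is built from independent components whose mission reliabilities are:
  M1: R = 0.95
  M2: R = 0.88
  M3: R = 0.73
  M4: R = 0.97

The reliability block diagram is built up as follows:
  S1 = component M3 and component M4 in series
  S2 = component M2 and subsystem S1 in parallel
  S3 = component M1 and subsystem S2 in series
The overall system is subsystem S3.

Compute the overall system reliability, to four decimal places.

Series (M3 and M4): 0.730000 × 0.970000 = 0.708100
Parallel (M2 and [0.708100]): 1 − (1 − 0.880000)(1 − 0.708100) = 0.964972
Series (M1 and [0.964972]): 0.950000 × 0.964972 = 0.9167

0.9167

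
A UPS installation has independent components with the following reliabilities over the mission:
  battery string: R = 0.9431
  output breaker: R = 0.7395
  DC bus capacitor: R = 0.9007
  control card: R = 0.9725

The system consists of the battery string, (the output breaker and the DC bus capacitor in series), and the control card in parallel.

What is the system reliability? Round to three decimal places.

Series (output breaker and DC bus capacitor): 0.73950 × 0.90070 = 0.66607
Parallel (battery string, [0.66607], and control card): 1 − (1 − 0.94310)(1 − 0.66607)(1 − 0.97250) = 0.999

0.999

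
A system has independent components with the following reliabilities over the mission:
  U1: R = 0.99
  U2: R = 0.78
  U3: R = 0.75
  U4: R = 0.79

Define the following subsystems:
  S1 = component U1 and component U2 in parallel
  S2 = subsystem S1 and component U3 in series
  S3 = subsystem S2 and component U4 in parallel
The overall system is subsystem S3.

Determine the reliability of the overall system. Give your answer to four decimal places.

0.9472

Parallel (U1 and U2): 1 − (1 − 0.990000)(1 − 0.780000) = 0.997800
Series ([0.997800] and U3): 0.997800 × 0.750000 = 0.748350
Parallel ([0.748350] and U4): 1 − (1 − 0.748350)(1 − 0.790000) = 0.9472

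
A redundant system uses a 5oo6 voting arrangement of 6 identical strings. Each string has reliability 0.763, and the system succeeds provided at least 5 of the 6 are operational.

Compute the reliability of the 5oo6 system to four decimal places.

0.5650

R = Σ_{i=5}^{6} C(6,i) p^i (1−p)^{6−i} with p = 0.763
C(6,5)·0.763^5·0.237^1 = 0.367724
C(6,6)·0.763^6·0.237^0 = 0.197309
Sum = 0.5650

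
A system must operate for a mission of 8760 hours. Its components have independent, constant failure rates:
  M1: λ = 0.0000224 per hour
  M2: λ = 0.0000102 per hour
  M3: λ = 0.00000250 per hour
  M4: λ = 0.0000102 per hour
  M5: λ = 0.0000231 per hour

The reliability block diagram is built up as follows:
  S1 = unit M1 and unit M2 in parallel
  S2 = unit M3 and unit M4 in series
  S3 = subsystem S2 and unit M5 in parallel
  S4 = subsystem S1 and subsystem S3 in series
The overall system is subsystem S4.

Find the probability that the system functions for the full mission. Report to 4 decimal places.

R(M1) = exp(−0.0000224 × 8760) = 0.821828
R(M2) = exp(−0.0000102 × 8760) = 0.914524
R(M3) = exp(−0.00000250 × 8760) = 0.978338
R(M4) = exp(−0.0000102 × 8760) = 0.914524
R(M5) = exp(−0.0000231 × 8760) = 0.816804
Parallel (M1 and M2): 1 − (1 − 0.821828)(1 − 0.914524) = 0.984771
Series (M3 and M4): 0.978338 × 0.914524 = 0.894714
Parallel ([0.894714] and M5): 1 − (1 − 0.894714)(1 − 0.816804) = 0.980712
Series ([0.984771] and [0.980712]): 0.984771 × 0.980712 = 0.9658

0.9658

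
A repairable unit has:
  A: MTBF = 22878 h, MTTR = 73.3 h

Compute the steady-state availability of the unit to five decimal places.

A(A) = MTBF/(MTBF+MTTR) = 22878/(22878+73.3) = 0.99681

0.99681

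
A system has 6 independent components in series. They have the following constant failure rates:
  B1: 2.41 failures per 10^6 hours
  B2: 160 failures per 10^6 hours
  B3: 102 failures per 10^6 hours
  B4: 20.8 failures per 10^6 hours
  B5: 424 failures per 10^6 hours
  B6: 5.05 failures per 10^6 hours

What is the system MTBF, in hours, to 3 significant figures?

Series of exponential components: λ_sys = Σ λ_i
λ_sys = 0.00000241 + 0.000160 + 0.000102 + 0.0000208 + 0.000424 + 0.00000505 = 7.1426e-04 /h
MTBF = 1 / λ_sys = 1400 h

1400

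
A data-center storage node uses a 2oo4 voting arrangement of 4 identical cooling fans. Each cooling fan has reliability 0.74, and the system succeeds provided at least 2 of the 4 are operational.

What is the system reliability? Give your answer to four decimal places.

0.9434

R = Σ_{i=2}^{4} C(4,i) p^i (1−p)^{4−i} with p = 0.74
C(4,2)·0.74^2·0.26^2 = 0.222107
C(4,3)·0.74^3·0.26^1 = 0.421433
C(4,4)·0.74^4·0.26^0 = 0.299866
Sum = 0.9434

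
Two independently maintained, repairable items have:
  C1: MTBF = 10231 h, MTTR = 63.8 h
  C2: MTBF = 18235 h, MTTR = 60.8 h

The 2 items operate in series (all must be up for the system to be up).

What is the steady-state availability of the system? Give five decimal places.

0.99050

A(C1) = MTBF/(MTBF+MTTR) = 10231/(10231+63.8) = 0.993803
A(C2) = MTBF/(MTBF+MTTR) = 18235/(18235+60.8) = 0.996677
Series availability: 0.993803 × 0.996677 = 0.99050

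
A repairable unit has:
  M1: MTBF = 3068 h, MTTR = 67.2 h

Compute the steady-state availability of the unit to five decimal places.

0.97857

A(M1) = MTBF/(MTBF+MTTR) = 3068/(3068+67.2) = 0.97857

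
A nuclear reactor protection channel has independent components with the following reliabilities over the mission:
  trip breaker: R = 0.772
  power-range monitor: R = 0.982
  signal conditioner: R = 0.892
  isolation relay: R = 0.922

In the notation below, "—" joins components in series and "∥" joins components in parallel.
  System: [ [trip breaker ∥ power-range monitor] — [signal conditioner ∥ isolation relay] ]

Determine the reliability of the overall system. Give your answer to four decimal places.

0.9875

Parallel (trip breaker and power-range monitor): 1 − (1 − 0.772000)(1 − 0.982000) = 0.995896
Parallel (signal conditioner and isolation relay): 1 − (1 − 0.892000)(1 − 0.922000) = 0.991576
Series ([0.995896] and [0.991576]): 0.995896 × 0.991576 = 0.9875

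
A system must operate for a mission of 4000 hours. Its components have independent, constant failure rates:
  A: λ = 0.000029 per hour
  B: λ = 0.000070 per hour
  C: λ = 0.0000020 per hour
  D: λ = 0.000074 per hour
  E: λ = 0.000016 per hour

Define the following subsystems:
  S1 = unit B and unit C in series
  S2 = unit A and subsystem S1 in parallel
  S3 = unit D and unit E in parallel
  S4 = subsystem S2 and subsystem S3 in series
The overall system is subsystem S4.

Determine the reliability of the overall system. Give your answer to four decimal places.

R(A) = exp(−0.000029 × 4000) = 0.890475
R(B) = exp(−0.000070 × 4000) = 0.755784
R(C) = exp(−0.0000020 × 4000) = 0.992032
R(D) = exp(−0.000074 × 4000) = 0.743787
R(E) = exp(−0.000016 × 4000) = 0.938005
Series (B and C): 0.755784 × 0.992032 = 0.749762
Parallel (A and [0.749762]): 1 − (1 − 0.890475)(1 − 0.749762) = 0.972593
Parallel (D and E): 1 − (1 − 0.743787)(1 − 0.938005) = 0.984116
Series ([0.972593] and [0.984116]): 0.972593 × 0.984116 = 0.9571

0.9571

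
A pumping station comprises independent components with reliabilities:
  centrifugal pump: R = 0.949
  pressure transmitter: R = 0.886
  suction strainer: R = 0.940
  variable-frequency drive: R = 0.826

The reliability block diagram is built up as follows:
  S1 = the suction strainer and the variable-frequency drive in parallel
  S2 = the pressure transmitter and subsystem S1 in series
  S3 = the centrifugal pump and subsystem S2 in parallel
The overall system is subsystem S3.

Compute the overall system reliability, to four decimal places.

0.9937

Parallel (suction strainer and variable-frequency drive): 1 − (1 − 0.940000)(1 − 0.826000) = 0.989560
Series (pressure transmitter and [0.989560]): 0.886000 × 0.989560 = 0.876750
Parallel (centrifugal pump and [0.876750]): 1 − (1 − 0.949000)(1 − 0.876750) = 0.9937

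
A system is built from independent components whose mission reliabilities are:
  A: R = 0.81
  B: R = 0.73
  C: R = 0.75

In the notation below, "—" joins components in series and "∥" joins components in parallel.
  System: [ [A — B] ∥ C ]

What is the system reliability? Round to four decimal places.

Series (A and B): 0.810000 × 0.730000 = 0.591300
Parallel ([0.591300] and C): 1 − (1 − 0.591300)(1 − 0.750000) = 0.8978

0.8978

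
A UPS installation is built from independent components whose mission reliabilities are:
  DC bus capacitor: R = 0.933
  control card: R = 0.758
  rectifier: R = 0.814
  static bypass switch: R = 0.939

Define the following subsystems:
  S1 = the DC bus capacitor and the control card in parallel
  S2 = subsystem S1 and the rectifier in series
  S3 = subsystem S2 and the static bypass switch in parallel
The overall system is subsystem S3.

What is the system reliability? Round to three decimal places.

0.988

Parallel (DC bus capacitor and control card): 1 − (1 − 0.93300)(1 − 0.75800) = 0.98379
Series ([0.98379] and rectifier): 0.98379 × 0.81400 = 0.80081
Parallel ([0.80081] and static bypass switch): 1 − (1 − 0.80081)(1 − 0.93900) = 0.988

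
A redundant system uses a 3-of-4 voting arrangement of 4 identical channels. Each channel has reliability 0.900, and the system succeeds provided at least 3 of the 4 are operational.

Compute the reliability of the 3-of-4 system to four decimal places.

0.9477

R = Σ_{i=3}^{4} C(4,i) p^i (1−p)^{4−i} with p = 0.900
C(4,3)·0.900^3·0.100^1 = 0.291600
C(4,4)·0.900^4·0.100^0 = 0.656100
Sum = 0.9477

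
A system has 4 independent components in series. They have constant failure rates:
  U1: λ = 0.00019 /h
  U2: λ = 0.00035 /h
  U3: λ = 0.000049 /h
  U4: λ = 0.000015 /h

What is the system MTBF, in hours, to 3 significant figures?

Series of exponential components: λ_sys = Σ λ_i
λ_sys = 0.00019 + 0.00035 + 0.000049 + 0.000015 = 6.0400e-04 /h
MTBF = 1 / λ_sys = 1660 h

1660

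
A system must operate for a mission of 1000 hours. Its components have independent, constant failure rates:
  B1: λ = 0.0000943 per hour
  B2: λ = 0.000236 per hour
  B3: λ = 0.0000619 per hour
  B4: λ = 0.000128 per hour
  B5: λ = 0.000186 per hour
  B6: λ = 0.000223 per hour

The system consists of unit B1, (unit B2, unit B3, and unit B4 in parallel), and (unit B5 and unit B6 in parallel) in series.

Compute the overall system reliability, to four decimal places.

0.8778

R(B1) = exp(−0.0000943 × 1000) = 0.910010
R(B2) = exp(−0.000236 × 1000) = 0.789781
R(B3) = exp(−0.0000619 × 1000) = 0.939977
R(B4) = exp(−0.000128 × 1000) = 0.879853
R(B5) = exp(−0.000186 × 1000) = 0.830274
R(B6) = exp(−0.000223 × 1000) = 0.800115
Parallel (B2, B3, and B4): 1 − (1 − 0.789781)(1 − 0.939977)(1 − 0.879853) = 0.998484
Parallel (B5 and B6): 1 − (1 − 0.830274)(1 − 0.800115) = 0.966074
Series (B1, [0.998484], and [0.966074]): 0.910010 × 0.998484 × 0.966074 = 0.8778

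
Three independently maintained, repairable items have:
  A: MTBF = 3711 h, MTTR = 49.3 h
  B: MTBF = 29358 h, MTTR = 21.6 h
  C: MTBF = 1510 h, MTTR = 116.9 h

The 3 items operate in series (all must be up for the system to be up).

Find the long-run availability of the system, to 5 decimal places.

A(A) = MTBF/(MTBF+MTTR) = 3711/(3711+49.3) = 0.986889
A(B) = MTBF/(MTBF+MTTR) = 29358/(29358+21.6) = 0.999265
A(C) = MTBF/(MTBF+MTTR) = 1510/(1510+116.9) = 0.928146
Series availability: 0.986889 × 0.999265 × 0.928146 = 0.91530

0.91530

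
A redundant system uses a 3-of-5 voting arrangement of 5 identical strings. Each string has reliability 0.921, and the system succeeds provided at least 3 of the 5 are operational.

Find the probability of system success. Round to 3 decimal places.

0.996

R = Σ_{i=3}^{5} C(5,i) p^i (1−p)^{5−i} with p = 0.921
C(5,3)·0.921^3·0.079^2 = 0.04876
C(5,4)·0.921^4·0.079^1 = 0.28421
C(5,5)·0.921^5·0.079^0 = 0.66267
Sum = 0.996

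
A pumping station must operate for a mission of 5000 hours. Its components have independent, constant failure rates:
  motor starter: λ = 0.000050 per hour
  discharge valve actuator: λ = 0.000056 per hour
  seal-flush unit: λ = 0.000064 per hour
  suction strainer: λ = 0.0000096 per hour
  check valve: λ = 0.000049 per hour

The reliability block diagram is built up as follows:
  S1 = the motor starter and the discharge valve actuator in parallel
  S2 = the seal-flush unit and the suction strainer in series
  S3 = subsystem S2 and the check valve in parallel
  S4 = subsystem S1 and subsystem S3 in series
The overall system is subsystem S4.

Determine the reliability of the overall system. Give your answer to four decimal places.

R(motor starter) = exp(−0.000050 × 5000) = 0.778801
R(discharge valve actuator) = exp(−0.000056 × 5000) = 0.755784
R(seal-flush unit) = exp(−0.000064 × 5000) = 0.726149
R(suction strainer) = exp(−0.0000096 × 5000) = 0.953134
R(check valve) = exp(−0.000049 × 5000) = 0.782705
Parallel (motor starter and discharge valve actuator): 1 − (1 − 0.778801)(1 − 0.755784) = 0.945980
Series (seal-flush unit and suction strainer): 0.726149 × 0.953134 = 0.692117
Parallel ([0.692117] and check valve): 1 − (1 − 0.692117)(1 − 0.782705) = 0.933099
Series ([0.945980] and [0.933099]): 0.945980 × 0.933099 = 0.8827

0.8827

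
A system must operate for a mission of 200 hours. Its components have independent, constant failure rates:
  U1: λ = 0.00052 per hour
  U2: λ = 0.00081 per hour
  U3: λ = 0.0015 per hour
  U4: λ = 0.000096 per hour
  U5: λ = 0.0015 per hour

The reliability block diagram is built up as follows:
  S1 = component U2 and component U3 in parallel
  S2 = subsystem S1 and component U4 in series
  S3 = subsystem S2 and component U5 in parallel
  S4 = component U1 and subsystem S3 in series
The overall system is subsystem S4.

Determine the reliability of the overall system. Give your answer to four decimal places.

0.8879

R(U1) = exp(−0.00052 × 200) = 0.901225
R(U2) = exp(−0.00081 × 200) = 0.850441
R(U3) = exp(−0.0015 × 200) = 0.740818
R(U4) = exp(−0.000096 × 200) = 0.980983
R(U5) = exp(−0.0015 × 200) = 0.740818
Parallel (U2 and U3): 1 − (1 − 0.850441)(1 − 0.740818) = 0.961237
Series ([0.961237] and U4): 0.961237 × 0.980983 = 0.942957
Parallel ([0.942957] and U5): 1 − (1 − 0.942957)(1 − 0.740818) = 0.985215
Series (U1 and [0.985215]): 0.901225 × 0.985215 = 0.8879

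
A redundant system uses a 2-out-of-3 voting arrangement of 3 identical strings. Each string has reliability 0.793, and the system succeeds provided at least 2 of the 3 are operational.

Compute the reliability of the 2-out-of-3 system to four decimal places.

R = Σ_{i=2}^{3} C(3,i) p^i (1−p)^{3−i} with p = 0.793
C(3,2)·0.793^2·0.207^1 = 0.390515
C(3,3)·0.793^3·0.207^0 = 0.498677
Sum = 0.8892

0.8892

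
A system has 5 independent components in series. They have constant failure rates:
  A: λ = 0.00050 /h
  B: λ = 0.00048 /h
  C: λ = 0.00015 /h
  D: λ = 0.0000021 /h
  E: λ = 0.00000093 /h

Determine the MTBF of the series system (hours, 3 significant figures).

Series of exponential components: λ_sys = Σ λ_i
λ_sys = 0.00050 + 0.00048 + 0.00015 + 0.0000021 + 0.00000093 = 1.1330e-03 /h
MTBF = 1 / λ_sys = 883 h

883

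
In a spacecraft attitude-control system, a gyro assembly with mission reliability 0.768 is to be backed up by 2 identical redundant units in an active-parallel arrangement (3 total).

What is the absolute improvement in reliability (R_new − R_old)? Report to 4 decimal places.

R_before = 0.768
R_after = 1 − (1 − 0.768)^3 = 0.9875
ΔR = 0.9875 − 0.768 = 0.2195

0.2195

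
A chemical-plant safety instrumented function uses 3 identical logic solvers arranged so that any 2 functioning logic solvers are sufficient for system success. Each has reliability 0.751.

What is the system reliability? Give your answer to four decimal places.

0.8449

R = Σ_{i=2}^{3} C(3,i) p^i (1−p)^{3−i} with p = 0.751
C(3,2)·0.751^2·0.249^1 = 0.421309
C(3,3)·0.751^3·0.249^0 = 0.423565
Sum = 0.8449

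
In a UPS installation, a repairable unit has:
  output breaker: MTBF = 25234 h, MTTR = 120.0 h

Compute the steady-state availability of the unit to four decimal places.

0.9953

A(output breaker) = MTBF/(MTBF+MTTR) = 25234/(25234+120.0) = 0.9953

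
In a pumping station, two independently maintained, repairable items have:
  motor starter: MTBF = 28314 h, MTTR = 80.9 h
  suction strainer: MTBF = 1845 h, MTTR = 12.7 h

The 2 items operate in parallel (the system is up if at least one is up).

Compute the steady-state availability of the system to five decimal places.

A(motor starter) = MTBF/(MTBF+MTTR) = 28314/(28314+80.9) = 0.997151
A(suction strainer) = MTBF/(MTBF+MTTR) = 1845/(1845+12.7) = 0.993164
Parallel availability: 1 − (1 − 0.997151)(1 − 0.993164) = 0.99998

0.99998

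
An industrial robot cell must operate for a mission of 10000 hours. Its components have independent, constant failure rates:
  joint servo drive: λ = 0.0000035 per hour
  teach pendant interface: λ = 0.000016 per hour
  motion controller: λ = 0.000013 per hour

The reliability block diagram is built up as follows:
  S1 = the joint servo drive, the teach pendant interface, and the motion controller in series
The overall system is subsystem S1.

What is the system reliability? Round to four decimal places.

0.7225

R(joint servo drive) = exp(−0.0000035 × 10000) = 0.965605
R(teach pendant interface) = exp(−0.000016 × 10000) = 0.852144
R(motion controller) = exp(−0.000013 × 10000) = 0.878095
Series (joint servo drive, teach pendant interface, and motion controller): 0.965605 × 0.852144 × 0.878095 = 0.7225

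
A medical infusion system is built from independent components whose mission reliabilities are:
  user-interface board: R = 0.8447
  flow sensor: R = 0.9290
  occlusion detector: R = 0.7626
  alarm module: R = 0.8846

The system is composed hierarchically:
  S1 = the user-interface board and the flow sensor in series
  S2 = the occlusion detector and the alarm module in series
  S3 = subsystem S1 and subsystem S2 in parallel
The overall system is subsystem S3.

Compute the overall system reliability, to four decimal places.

0.9299

Series (user-interface board and flow sensor): 0.844700 × 0.929000 = 0.784726
Series (occlusion detector and alarm module): 0.762600 × 0.884600 = 0.674596
Parallel ([0.784726] and [0.674596]): 1 − (1 − 0.784726)(1 − 0.674596) = 0.9299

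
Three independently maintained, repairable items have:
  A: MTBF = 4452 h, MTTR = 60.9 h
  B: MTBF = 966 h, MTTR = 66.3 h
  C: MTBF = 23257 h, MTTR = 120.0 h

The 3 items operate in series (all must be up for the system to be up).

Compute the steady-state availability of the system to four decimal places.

0.9184

A(A) = MTBF/(MTBF+MTTR) = 4452/(4452+60.9) = 0.986505
A(B) = MTBF/(MTBF+MTTR) = 966/(966+66.3) = 0.935774
A(C) = MTBF/(MTBF+MTTR) = 23257/(23257+120.0) = 0.994867
Series availability: 0.986505 × 0.935774 × 0.994867 = 0.9184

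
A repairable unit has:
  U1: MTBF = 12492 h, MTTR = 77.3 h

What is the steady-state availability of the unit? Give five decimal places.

A(U1) = MTBF/(MTBF+MTTR) = 12492/(12492+77.3) = 0.99385

0.99385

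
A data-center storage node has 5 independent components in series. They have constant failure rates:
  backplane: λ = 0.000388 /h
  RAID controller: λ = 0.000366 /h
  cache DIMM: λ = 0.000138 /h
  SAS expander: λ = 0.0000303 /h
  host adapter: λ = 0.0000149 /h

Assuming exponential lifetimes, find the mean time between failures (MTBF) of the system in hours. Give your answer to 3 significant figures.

1070

Series of exponential components: λ_sys = Σ λ_i
λ_sys = 0.000388 + 0.000366 + 0.000138 + 0.0000303 + 0.0000149 = 9.3720e-04 /h
MTBF = 1 / λ_sys = 1070 h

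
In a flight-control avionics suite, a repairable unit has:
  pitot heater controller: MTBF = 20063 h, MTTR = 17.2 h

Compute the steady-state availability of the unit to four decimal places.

0.9991

A(pitot heater controller) = MTBF/(MTBF+MTTR) = 20063/(20063+17.2) = 0.9991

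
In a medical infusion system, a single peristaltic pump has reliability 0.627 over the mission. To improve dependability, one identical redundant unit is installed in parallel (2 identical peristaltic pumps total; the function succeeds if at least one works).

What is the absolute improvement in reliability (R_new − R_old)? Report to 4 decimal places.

R_before = 0.627
R_after = 1 − (1 − 0.627)^2 = 0.8609
ΔR = 0.8609 − 0.627 = 0.2339

0.2339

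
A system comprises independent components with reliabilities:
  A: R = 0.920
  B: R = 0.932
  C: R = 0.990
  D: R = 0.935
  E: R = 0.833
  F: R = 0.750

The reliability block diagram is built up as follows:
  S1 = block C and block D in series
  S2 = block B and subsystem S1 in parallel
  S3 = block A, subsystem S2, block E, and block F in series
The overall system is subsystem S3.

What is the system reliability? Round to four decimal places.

Series (C and D): 0.990000 × 0.935000 = 0.925650
Parallel (B and [0.925650]): 1 − (1 − 0.932000)(1 − 0.925650) = 0.994944
Series (A, [0.994944], E, and F): 0.920000 × 0.994944 × 0.833000 × 0.750000 = 0.5719

0.5719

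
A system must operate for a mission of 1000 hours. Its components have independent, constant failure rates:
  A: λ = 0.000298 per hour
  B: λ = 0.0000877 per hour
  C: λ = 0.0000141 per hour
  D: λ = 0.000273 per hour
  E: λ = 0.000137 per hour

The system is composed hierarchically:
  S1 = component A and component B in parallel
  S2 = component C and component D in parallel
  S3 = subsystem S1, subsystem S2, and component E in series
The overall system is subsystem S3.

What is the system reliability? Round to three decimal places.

0.850

R(A) = exp(−0.000298 × 1000) = 0.74230
R(B) = exp(−0.0000877 × 1000) = 0.91604
R(C) = exp(−0.0000141 × 1000) = 0.98600
R(D) = exp(−0.000273 × 1000) = 0.76109
R(E) = exp(−0.000137 × 1000) = 0.87197
Parallel (A and B): 1 − (1 − 0.74230)(1 − 0.91604) = 0.97836
Parallel (C and D): 1 − (1 − 0.98600)(1 − 0.76109) = 0.99666
Series ([0.97836], [0.99666], and E): 0.97836 × 0.99666 × 0.87197 = 0.850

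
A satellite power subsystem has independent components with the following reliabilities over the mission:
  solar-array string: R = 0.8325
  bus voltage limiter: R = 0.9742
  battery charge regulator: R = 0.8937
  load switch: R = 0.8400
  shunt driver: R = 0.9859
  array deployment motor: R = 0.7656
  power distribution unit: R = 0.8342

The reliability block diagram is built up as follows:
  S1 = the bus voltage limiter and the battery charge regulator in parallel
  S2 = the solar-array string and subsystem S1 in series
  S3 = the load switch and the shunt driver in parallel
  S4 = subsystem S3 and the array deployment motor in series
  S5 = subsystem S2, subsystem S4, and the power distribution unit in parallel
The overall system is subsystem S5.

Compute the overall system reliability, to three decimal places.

0.993

Parallel (bus voltage limiter and battery charge regulator): 1 − (1 − 0.97420)(1 − 0.89370) = 0.99726
Series (solar-array string and [0.99726]): 0.83250 × 0.99726 = 0.83022
Parallel (load switch and shunt driver): 1 − (1 − 0.84000)(1 − 0.98590) = 0.99774
Series ([0.99774] and array deployment motor): 0.99774 × 0.76560 = 0.76387
Parallel ([0.83022], [0.76387], and power distribution unit): 1 − (1 − 0.83022)(1 − 0.76387)(1 − 0.83420) = 0.993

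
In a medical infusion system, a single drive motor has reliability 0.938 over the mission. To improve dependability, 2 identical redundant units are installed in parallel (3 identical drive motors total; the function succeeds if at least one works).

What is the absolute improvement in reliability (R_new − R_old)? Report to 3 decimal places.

R_before = 0.938
R_after = 1 − (1 − 0.938)^3 = 1.000
ΔR = 1.000 − 0.938 = 0.062

0.062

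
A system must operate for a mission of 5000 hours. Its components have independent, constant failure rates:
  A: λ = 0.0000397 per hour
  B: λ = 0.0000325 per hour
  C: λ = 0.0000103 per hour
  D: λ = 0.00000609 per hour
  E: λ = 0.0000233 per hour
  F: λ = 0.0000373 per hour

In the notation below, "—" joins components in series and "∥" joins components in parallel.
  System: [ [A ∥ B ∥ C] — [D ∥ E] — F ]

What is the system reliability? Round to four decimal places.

0.8260

R(A) = exp(−0.0000397 × 5000) = 0.819960
R(B) = exp(−0.0000325 × 5000) = 0.850016
R(C) = exp(−0.0000103 × 5000) = 0.949804
R(D) = exp(−0.00000609 × 5000) = 0.970009
R(E) = exp(−0.0000233 × 5000) = 0.890030
R(F) = exp(−0.0000373 × 5000) = 0.829859
Parallel (A, B, and C): 1 − (1 − 0.819960)(1 − 0.850016)(1 − 0.949804) = 0.998645
Parallel (D and E): 1 − (1 − 0.970009)(1 − 0.890030) = 0.996702
Series ([0.998645], [0.996702], and F): 0.998645 × 0.996702 × 0.829859 = 0.8260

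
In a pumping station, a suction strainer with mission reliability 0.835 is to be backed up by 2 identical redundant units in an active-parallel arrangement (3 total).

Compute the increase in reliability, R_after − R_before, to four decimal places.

0.1605

R_before = 0.835
R_after = 1 − (1 − 0.835)^3 = 0.9955
ΔR = 0.9955 − 0.835 = 0.1605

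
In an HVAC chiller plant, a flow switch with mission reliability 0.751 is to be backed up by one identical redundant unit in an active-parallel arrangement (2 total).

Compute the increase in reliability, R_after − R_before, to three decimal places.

0.187

R_before = 0.751
R_after = 1 − (1 − 0.751)^2 = 0.938
ΔR = 0.938 − 0.751 = 0.187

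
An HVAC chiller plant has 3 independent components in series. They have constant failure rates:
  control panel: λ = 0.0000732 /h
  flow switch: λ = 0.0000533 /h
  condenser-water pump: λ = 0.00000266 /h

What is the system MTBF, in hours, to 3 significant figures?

Series of exponential components: λ_sys = Σ λ_i
λ_sys = 0.0000732 + 0.0000533 + 0.00000266 = 1.2916e-04 /h
MTBF = 1 / λ_sys = 7740 h

7740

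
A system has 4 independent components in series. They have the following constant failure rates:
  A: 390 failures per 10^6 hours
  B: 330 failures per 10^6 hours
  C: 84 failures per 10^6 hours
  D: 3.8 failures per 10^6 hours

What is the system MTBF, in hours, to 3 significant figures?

Series of exponential components: λ_sys = Σ λ_i
λ_sys = 0.00039 + 0.00033 + 0.000084 + 0.0000038 = 8.0780e-04 /h
MTBF = 1 / λ_sys = 1240 h

1240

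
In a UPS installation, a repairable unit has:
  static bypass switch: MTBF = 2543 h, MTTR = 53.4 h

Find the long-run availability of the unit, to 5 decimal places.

0.97943

A(static bypass switch) = MTBF/(MTBF+MTTR) = 2543/(2543+53.4) = 0.97943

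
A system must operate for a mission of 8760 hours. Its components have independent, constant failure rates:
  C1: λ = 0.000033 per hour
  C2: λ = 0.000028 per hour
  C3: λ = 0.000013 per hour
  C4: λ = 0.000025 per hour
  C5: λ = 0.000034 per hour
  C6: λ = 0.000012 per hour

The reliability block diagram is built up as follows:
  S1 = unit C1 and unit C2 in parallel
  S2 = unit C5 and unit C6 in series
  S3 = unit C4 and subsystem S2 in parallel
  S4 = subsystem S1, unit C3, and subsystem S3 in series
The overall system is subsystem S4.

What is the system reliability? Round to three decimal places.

0.789

R(C1) = exp(−0.000033 × 8760) = 0.74895
R(C2) = exp(−0.000028 × 8760) = 0.78249
R(C3) = exp(−0.000013 × 8760) = 0.89237
R(C4) = exp(−0.000025 × 8760) = 0.80332
R(C5) = exp(−0.000034 × 8760) = 0.74242
R(C6) = exp(−0.000012 × 8760) = 0.90022
Parallel (C1 and C2): 1 − (1 − 0.74895)(1 − 0.78249) = 0.94539
Series (C5 and C6): 0.74242 × 0.90022 = 0.66834
Parallel (C4 and [0.66834]): 1 − (1 − 0.80332)(1 − 0.66834) = 0.93477
Series ([0.94539], C3, and [0.93477]): 0.94539 × 0.89237 × 0.93477 = 0.789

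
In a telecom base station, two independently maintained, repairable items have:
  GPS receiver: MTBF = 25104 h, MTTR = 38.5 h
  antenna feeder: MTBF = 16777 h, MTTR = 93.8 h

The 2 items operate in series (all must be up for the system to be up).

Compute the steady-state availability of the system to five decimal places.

0.99292

A(GPS receiver) = MTBF/(MTBF+MTTR) = 25104/(25104+38.5) = 0.998469
A(antenna feeder) = MTBF/(MTBF+MTTR) = 16777/(16777+93.8) = 0.994440
Series availability: 0.998469 × 0.994440 = 0.99292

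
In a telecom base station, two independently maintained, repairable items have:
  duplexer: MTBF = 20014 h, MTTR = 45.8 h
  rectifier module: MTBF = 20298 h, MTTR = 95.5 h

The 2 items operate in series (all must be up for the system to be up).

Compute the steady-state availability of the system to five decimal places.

0.99304

A(duplexer) = MTBF/(MTBF+MTTR) = 20014/(20014+45.8) = 0.997717
A(rectifier module) = MTBF/(MTBF+MTTR) = 20298/(20298+95.5) = 0.995317
Series availability: 0.997717 × 0.995317 = 0.99304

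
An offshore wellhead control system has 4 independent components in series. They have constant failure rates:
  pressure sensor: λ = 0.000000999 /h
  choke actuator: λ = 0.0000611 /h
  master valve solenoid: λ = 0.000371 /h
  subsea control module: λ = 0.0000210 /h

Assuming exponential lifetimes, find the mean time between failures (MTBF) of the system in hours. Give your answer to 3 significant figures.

Series of exponential components: λ_sys = Σ λ_i
λ_sys = 0.000000999 + 0.0000611 + 0.000371 + 0.0000210 = 4.5410e-04 /h
MTBF = 1 / λ_sys = 2200 h

2200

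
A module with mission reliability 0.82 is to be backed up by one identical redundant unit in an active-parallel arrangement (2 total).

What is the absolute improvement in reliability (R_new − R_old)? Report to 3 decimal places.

0.148

R_before = 0.82
R_after = 1 − (1 − 0.82)^2 = 0.968
ΔR = 0.968 − 0.82 = 0.148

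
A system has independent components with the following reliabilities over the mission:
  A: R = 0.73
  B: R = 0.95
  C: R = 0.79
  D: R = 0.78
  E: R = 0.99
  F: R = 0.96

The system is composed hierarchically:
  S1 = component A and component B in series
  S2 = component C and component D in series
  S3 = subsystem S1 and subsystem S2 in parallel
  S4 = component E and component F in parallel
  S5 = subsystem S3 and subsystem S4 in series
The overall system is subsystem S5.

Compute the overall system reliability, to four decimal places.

0.8820

Series (A and B): 0.730000 × 0.950000 = 0.693500
Series (C and D): 0.790000 × 0.780000 = 0.616200
Parallel ([0.693500] and [0.616200]): 1 − (1 − 0.693500)(1 − 0.616200) = 0.882365
Parallel (E and F): 1 − (1 − 0.990000)(1 − 0.960000) = 0.999600
Series ([0.882365] and [0.999600]): 0.882365 × 0.999600 = 0.8820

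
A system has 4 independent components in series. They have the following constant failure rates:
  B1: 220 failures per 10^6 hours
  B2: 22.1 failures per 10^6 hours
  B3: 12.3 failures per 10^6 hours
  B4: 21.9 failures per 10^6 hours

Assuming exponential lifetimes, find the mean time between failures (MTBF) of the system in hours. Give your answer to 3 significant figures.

3620

Series of exponential components: λ_sys = Σ λ_i
λ_sys = 0.000220 + 0.0000221 + 0.0000123 + 0.0000219 = 2.7630e-04 /h
MTBF = 1 / λ_sys = 3620 h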